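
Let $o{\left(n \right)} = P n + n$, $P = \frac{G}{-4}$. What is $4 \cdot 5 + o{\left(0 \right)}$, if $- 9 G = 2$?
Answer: $20$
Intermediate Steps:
$G = - \frac{2}{9}$ ($G = \left(- \frac{1}{9}\right) 2 = - \frac{2}{9} \approx -0.22222$)
$P = \frac{1}{18}$ ($P = - \frac{2}{9 \left(-4\right)} = \left(- \frac{2}{9}\right) \left(- \frac{1}{4}\right) = \frac{1}{18} \approx 0.055556$)
$o{\left(n \right)} = \frac{19 n}{18}$ ($o{\left(n \right)} = \frac{n}{18} + n = \frac{19 n}{18}$)
$4 \cdot 5 + o{\left(0 \right)} = 4 \cdot 5 + \frac{19}{18} \cdot 0 = 20 + 0 = 20$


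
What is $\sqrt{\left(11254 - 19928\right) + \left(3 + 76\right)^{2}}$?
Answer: $i \sqrt{2433} \approx 49.325 i$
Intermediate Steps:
$\sqrt{\left(11254 - 19928\right) + \left(3 + 76\right)^{2}} = \sqrt{\left(11254 - 19928\right) + 79^{2}} = \sqrt{-8674 + 6241} = \sqrt{-2433} = i \sqrt{2433}$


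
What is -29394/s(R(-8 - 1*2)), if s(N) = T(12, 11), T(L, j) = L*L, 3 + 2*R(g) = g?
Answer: -1633/8 ≈ -204.13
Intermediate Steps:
R(g) = -3/2 + g/2
T(L, j) = L²
s(N) = 144 (s(N) = 12² = 144)
-29394/s(R(-8 - 1*2)) = -29394/144 = -29394*1/144 = -1633/8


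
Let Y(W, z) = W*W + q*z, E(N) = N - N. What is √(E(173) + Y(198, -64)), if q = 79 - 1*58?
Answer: 2*√9465 ≈ 194.58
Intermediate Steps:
q = 21 (q = 79 - 58 = 21)
E(N) = 0
Y(W, z) = W² + 21*z (Y(W, z) = W*W + 21*z = W² + 21*z)
√(E(173) + Y(198, -64)) = √(0 + (198² + 21*(-64))) = √(0 + (39204 - 1344)) = √(0 + 37860) = √37860 = 2*√9465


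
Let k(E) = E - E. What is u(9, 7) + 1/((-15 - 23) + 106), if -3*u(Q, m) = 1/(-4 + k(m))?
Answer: 5/51 ≈ 0.098039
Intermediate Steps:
k(E) = 0
u(Q, m) = 1/12 (u(Q, m) = -1/(3*(-4 + 0)) = -1/3/(-4) = -1/3*(-1/4) = 1/12)
u(9, 7) + 1/((-15 - 23) + 106) = 1/12 + 1/((-15 - 23) + 106) = 1/12 + 1/(-38 + 106) = 1/12 + 1/68 = 5/51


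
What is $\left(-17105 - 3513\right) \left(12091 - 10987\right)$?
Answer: $-22762272$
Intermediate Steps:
$\left(-17105 - 3513\right) \left(12091 - 10987\right) = \left(-20618\right) 1104 = -22762272$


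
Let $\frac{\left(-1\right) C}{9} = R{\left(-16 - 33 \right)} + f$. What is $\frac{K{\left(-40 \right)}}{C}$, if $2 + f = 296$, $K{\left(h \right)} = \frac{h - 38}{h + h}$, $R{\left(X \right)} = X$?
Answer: $- \frac{13}{29400} \approx -0.00044218$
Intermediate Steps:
$K{\left(h \right)} = \frac{-38 + h}{2 h}$
$f = 294$ ($f = -2 + 296 = 294$)
$C = -2205$ ($C = - 9 \left(\left(-16 - 33\right) + 294\right) = - 9 \left(-49 + 294\right) = \left(-9\right) 245 = -2205$)
$\frac{K{\left(-40 \right)}}{C} = \frac{\frac{1}{2} \frac{1}{-40} \left(-38 - 40\right)}{-2205} = \frac{1}{2} \left(- \frac{1}{40}\right) \left(-78\right) \left(- \frac{1}{2205}\right) = \frac{39}{40} \left(- \frac{1}{2205}\right) = - \frac{13}{29400}$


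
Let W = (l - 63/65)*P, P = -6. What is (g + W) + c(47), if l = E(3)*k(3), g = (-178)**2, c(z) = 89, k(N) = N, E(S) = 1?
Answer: 2064453/65 ≈ 31761.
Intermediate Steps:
g = 31684
l = 3 (l = 1*3 = 3)
W = -792/65 (W = (3 - 63/65)*(-6) = (132/65)*(-6) = -792/65 ≈ -12.185)
(g + W) + c(47) = (31684 - 792/65) + 89 = 2058668/65 + 89 = 2064453/65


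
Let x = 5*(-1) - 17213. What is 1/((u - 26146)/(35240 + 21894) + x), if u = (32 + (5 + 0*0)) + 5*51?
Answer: -28567/491879533 ≈ -5.8077e-5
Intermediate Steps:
x = -17218 (x = -5 - 17213 = -17218)
u = 292 (u = (32 + (5 + 0)) + 255 = (32 + 5) + 255 = 37 + 255 = 292)
1/((u - 26146)/(35240 + 21894) + x) = 1/((292 - 26146)/(35240 + 21894) - 17218) = 1/(-25854/57134 - 17218) = 1/(-25854*1/57134 - 17218) = 1/(-12927/28567 - 17218) = 1/(-491879533/28567) = -28567/491879533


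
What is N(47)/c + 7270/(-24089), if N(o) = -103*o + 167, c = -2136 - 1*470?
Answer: 46823183/31387967 ≈ 1.4918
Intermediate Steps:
c = -2606 (c = -2136 - 470 = -2606)
N(o) = 167 - 103*o
N(47)/c + 7270/(-24089) = (167 - 103*47)/(-2606) + 7270/(-24089) = (167 - 4841)*(-1/2606) + 7270*(-1/24089) = -4674*(-1/2606) - 7270/24089 = 2337/1303 - 7270/24089 = 46823183/31387967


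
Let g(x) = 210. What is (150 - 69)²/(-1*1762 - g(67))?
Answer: -6561/1972 ≈ -3.3271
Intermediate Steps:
(150 - 69)²/(-1*1762 - g(67)) = (150 - 69)²/(-1*1762 - 1*210) = 81²/(-1762 - 210) = 6561/(-1972) = 6561*(-1/1972) = -6561/1972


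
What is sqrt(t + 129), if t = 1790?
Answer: sqrt(1919) ≈ 43.806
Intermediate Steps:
sqrt(t + 129) = sqrt(1790 + 129) = sqrt(1919)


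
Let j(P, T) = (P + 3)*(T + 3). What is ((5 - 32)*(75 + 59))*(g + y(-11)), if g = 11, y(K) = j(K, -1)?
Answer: 18090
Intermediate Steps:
j(P, T) = (3 + P)*(3 + T)
y(K) = 6 + 2*K (y(K) = 9 + 3*K + 3*(-1) + K*(-1) = 9 + 3*K - 3 - K = 6 + 2*K)
((5 - 32)*(75 + 59))*(g + y(-11)) = ((5 - 32)*(75 + 59))*(11 + (6 + 2*(-11))) = (-27*134)*(11 + (6 - 22)) = -3618*(11 - 16) = -3618*(-5) = 18090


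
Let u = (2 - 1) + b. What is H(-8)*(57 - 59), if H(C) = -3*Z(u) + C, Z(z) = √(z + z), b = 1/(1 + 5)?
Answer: 16 + 2*√21 ≈ 25.165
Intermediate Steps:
b = ⅙ (b = 1/6 = ⅙ ≈ 0.16667)
u = 7/6 (u = (2 - 1) + ⅙ = 1 + ⅙ = 7/6 ≈ 1.1667)
Z(z) = √2*√z (Z(z) = √(2*z) = √2*√z)
H(C) = C - √21 (H(C) = -3*√2*√(7/6) + C = -3*√2*√42/6 + C = -√21 + C = C - √21)
H(-8)*(57 - 59) = (-8 - √21)*(57 - 59) = (-8 - √21)*(-2) = 16 + 2*√21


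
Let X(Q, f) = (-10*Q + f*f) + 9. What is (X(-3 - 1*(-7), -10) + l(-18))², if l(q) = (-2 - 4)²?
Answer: 11025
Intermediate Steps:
X(Q, f) = 9 + f² - 10*Q (X(Q, f) = (-10*Q + f²) + 9 = (f² - 10*Q) + 9 = 9 + f² - 10*Q)
l(q) = 36 (l(q) = (-6)² = 36)
(X(-3 - 1*(-7), -10) + l(-18))² = ((9 + (-10)² - 10*(-3 - 1*(-7))) + 36)² = ((9 + 100 - 10*(-3 + 7)) + 36)² = ((9 + 100 - 10*4) + 36)² = ((9 + 100 - 40) + 36)² = (69 + 36)² = 105² = 11025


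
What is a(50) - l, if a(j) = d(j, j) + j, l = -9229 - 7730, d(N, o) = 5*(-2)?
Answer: 16999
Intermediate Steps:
d(N, o) = -10
l = -16959
a(j) = -10 + j
a(50) - l = (-10 + 50) - 1*(-16959) = 40 + 16959 = 16999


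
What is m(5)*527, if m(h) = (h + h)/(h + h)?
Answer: 527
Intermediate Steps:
m(h) = 1 (m(h) = (2*h)/((2*h)) = (2*h)*(1/(2*h)) = 1)
m(5)*527 = 1*527 = 527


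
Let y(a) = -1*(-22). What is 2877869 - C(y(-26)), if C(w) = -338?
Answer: 2878207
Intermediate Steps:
y(a) = 22
2877869 - C(y(-26)) = 2877869 - 1*(-338) = 2877869 + 338 = 2878207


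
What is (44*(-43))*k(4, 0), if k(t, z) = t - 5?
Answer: 1892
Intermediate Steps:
k(t, z) = -5 + t
(44*(-43))*k(4, 0) = (44*(-43))*(-5 + 4) = -1892*(-1) = 1892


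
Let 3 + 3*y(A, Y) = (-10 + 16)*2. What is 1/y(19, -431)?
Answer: ⅓ ≈ 0.33333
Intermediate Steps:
y(A, Y) = 3 (y(A, Y) = -1 + ((-10 + 16)*2)/3 = -1 + (6*2)/3 = -1 + (⅓)*12 = -1 + 4 = 3)
1/y(19, -431) = 1/3 = ⅓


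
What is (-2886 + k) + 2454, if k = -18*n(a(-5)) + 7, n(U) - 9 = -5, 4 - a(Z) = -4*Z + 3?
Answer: -497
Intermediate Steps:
a(Z) = 1 + 4*Z (a(Z) = 4 - (-4*Z + 3) = 4 - (3 - 4*Z) = 4 + (-3 + 4*Z) = 1 + 4*Z)
n(U) = 4 (n(U) = 9 - 5 = 4)
k = -65 (k = -18*4 + 7 = -72 + 7 = -65)
(-2886 + k) + 2454 = (-2886 - 65) + 2454 = -2951 + 2454 = -497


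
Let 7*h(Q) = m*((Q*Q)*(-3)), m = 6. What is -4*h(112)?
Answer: 129024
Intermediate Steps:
h(Q) = -18*Q**2/7 (h(Q) = (6*((Q*Q)*(-3)))/7 = (6*(Q**2*(-3)))/7 = (6*(-3*Q**2))/7 = (-18*Q**2)/7 = -18*Q**2/7)
-4*h(112) = -(-72)*112**2/7 = -(-72)*12544/7 = -4*(-32256) = 129024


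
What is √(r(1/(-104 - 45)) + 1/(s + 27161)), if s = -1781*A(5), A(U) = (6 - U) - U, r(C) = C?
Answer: 2*I*√43595640310/5108465 ≈ 0.081745*I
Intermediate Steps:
A(U) = 6 - 2*U
s = 7124 (s = -1781*(6 - 2*5) = -1781*(6 - 10) = -1781*(-4) = 7124)
√(r(1/(-104 - 45)) + 1/(s + 27161)) = √(1/(-104 - 45) + 1/(7124 + 27161)) = √(1/(-149) + 1/34285) = √(-1/149 + 1/34285) = √(-34136/5108465) = 2*I*√43595640310/5108465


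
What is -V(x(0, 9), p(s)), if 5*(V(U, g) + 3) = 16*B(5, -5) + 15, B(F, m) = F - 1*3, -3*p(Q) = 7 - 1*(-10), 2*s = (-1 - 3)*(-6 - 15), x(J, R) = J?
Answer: -32/5 ≈ -6.4000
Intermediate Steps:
s = 42 (s = ((-1 - 3)*(-6 - 15))/2 = (-4*(-21))/2 = (½)*84 = 42)
p(Q) = -17/3 (p(Q) = -(7 - 1*(-10))/3 = -(7 + 10)/3 = -⅓*17 = -17/3)
B(F, m) = -3 + F (B(F, m) = F - 3 = -3 + F)
V(U, g) = 32/5 (V(U, g) = -3 + (16*(-3 + 5) + 15)/5 = -3 + (16*2 + 15)/5 = -3 + (32 + 15)/5 = -3 + (⅕)*47 = -3 + 47/5 = 32/5)
-V(x(0, 9), p(s)) = -1*32/5 = -32/5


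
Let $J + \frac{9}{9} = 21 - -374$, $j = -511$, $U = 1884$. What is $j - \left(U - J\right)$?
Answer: $-2001$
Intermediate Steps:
$J = 394$ ($J = -1 + \left(21 - -374\right) = -1 + \left(21 + 374\right) = -1 + 395 = 394$)
$j - \left(U - J\right) = -511 - \left(1884 - 394\right) = -511 - 1490 = -2001$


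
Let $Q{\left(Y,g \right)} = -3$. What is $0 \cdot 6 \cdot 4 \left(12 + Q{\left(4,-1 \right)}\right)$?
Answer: $0$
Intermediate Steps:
$0 \cdot 6 \cdot 4 \left(12 + Q{\left(4,-1 \right)}\right) = 0 \cdot 6 \cdot 4 \left(12 - 3\right) = 0 \cdot 24 \cdot 9 = 0 \cdot 9 = 0$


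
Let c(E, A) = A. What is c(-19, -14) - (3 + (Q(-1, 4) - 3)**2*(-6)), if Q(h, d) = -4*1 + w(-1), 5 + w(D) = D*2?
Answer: 1159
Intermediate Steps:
w(D) = -5 + 2*D (w(D) = -5 + D*2 = -5 + 2*D)
Q(h, d) = -11 (Q(h, d) = -4*1 + (-5 + 2*(-1)) = -4 + (-5 - 2) = -4 - 7 = -11)
c(-19, -14) - (3 + (Q(-1, 4) - 3)**2*(-6)) = -14 - (3 + (-11 - 3)**2*(-6)) = -14 - (3 + (-14)**2*(-6)) = -14 - (3 + 196*(-6)) = -14 - (3 - 1176) = -14 - 1*(-1173) = -14 + 1173 = 1159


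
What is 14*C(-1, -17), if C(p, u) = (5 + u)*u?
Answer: 2856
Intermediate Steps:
C(p, u) = u*(5 + u)
14*C(-1, -17) = 14*(-17*(5 - 17)) = 14*(-17*(-12)) = 14*204 = 2856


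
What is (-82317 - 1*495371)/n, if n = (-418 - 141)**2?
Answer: -577688/312481 ≈ -1.8487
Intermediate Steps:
n = 312481 (n = (-559)**2 = 312481)
(-82317 - 1*495371)/n = (-82317 - 1*495371)/312481 = (-82317 - 495371)*(1/312481) = -577688*1/312481 = -577688/312481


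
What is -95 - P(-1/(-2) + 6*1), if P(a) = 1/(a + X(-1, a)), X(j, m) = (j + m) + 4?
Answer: -1521/16 ≈ -95.063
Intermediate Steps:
X(j, m) = 4 + j + m
P(a) = 1/(3 + 2*a) (P(a) = 1/(a + (4 - 1 + a)) = 1/(a + (3 + a)) = 1/(3 + 2*a))
-95 - P(-1/(-2) + 6*1) = -95 - 1/(3 + 2*(-1/(-2) + 6*1)) = -95 - 1/(3 + 2*(-1*(-½) + 6)) = -95 - 1/(3 + 2*(½ + 6)) = -95 - 1/(3 + 2*(13/2)) = -95 - 1/(3 + 13) = -95 - 1/16 = -1521/16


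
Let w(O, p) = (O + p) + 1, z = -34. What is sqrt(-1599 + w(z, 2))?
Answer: I*sqrt(1630) ≈ 40.373*I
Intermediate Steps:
w(O, p) = 1 + O + p
sqrt(-1599 + w(z, 2)) = sqrt(-1599 + (1 - 34 + 2)) = sqrt(-1599 - 31) = sqrt(-1630) = I*sqrt(1630)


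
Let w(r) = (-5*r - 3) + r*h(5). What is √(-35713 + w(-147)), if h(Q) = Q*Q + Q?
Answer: I*√39391 ≈ 198.47*I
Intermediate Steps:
h(Q) = Q + Q² (h(Q) = Q² + Q = Q + Q²)
w(r) = -3 + 25*r (w(r) = (-5*r - 3) + r*(5*(1 + 5)) = (-3 - 5*r) + r*(5*6) = (-3 - 5*r) + r*30 = (-3 - 5*r) + 30*r = -3 + 25*r)
√(-35713 + w(-147)) = √(-35713 + (-3 + 25*(-147))) = √(-35713 + (-3 - 3675)) = √(-35713 - 3678) = √(-39391) = I*√39391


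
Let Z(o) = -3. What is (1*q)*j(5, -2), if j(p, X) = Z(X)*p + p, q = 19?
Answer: -190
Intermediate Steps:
j(p, X) = -2*p (j(p, X) = -3*p + p = -2*p)
(1*q)*j(5, -2) = (1*19)*(-2*5) = 19*(-10) = -190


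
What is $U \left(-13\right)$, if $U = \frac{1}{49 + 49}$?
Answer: $- \frac{13}{98} \approx -0.13265$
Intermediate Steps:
$U = \frac{1}{98} \approx 0.010204$
$U \left(-13\right) = \frac{1}{98} \left(-13\right) = - \frac{13}{98}$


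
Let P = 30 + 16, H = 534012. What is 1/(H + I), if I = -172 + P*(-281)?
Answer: 1/520914 ≈ 1.9197e-6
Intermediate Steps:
P = 46
I = -13098 (I = -172 + 46*(-281) = -172 - 12926 = -13098)
1/(H + I) = 1/(534012 - 13098) = 1/520914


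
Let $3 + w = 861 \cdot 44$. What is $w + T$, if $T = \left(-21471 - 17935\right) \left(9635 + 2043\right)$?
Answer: $-460145387$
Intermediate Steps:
$w = 37881$ ($w = -3 + 861 \cdot 44 = -3 + 37884 = 37881$)
$T = -460183268$ ($T = \left(-39406\right) 11678 = -460183268$)
$w + T = 37881 - 460183268 = -460145387$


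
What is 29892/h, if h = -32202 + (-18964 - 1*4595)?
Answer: -9964/18587 ≈ -0.53607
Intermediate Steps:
h = -55761 (h = -32202 + (-18964 - 4595) = -32202 - 23559 = -55761)
29892/h = 29892/(-55761) = 29892*(-1/55761) = -9964/18587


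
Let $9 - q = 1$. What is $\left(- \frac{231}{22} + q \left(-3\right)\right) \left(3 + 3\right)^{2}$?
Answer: $-1242$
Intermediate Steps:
$q = 8$ ($q = 9 - 1 = 8$)
$\left(- \frac{231}{22} + q \left(-3\right)\right) \left(3 + 3\right)^{2} = \left(- \frac{231}{22} + 8 \left(-3\right)\right) \left(3 + 3\right)^{2} = \left(\left(-231\right) \frac{1}{22} - 24\right) 6^{2} = \left(- \frac{21}{2} - 24\right) 36 = \left(- \frac{69}{2}\right) 36 = -1242$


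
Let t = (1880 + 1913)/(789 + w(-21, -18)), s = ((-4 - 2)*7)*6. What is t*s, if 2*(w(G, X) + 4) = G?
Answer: -1911672/1549 ≈ -1234.1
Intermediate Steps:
w(G, X) = -4 + G/2
s = -252 (s = -6*7*6 = -42*6 = -252)
t = 7586/1549 (t = (1880 + 1913)/(789 + (-4 + (1/2)*(-21))) = 3793/(789 + (-4 - 21/2)) = 3793/(789 - 29/2) = 3793/(1549/2) = 3793*(2/1549) = 7586/1549 ≈ 4.8974)
t*s = (7586/1549)*(-252) = -1911672/1549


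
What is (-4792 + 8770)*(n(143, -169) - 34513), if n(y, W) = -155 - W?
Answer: -137237022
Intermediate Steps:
(-4792 + 8770)*(n(143, -169) - 34513) = (-4792 + 8770)*((-155 - 1*(-169)) - 34513) = 3978*((-155 + 169) - 34513) = 3978*(14 - 34513) = 3978*(-34499) = -137237022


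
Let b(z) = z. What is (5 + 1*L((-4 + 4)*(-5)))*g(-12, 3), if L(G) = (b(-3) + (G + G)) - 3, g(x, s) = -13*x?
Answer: -156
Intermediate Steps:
L(G) = -6 + 2*G (L(G) = (-3 + (G + G)) - 3 = (-3 + 2*G) - 3 = -6 + 2*G)
(5 + 1*L((-4 + 4)*(-5)))*g(-12, 3) = (5 + 1*(-6 + 2*((-4 + 4)*(-5))))*(-13*(-12)) = (5 + 1*(-6 + 2*(0*(-5))))*156 = (5 + 1*(-6 + 2*0))*156 = (5 + 1*(-6 + 0))*156 = (5 + 1*(-6))*156 = (5 - 6)*156 = -1*156 = -156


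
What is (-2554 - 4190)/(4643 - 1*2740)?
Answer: -6744/1903 ≈ -3.5439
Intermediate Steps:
(-2554 - 4190)/(4643 - 1*2740) = -6744/(4643 - 2740) = -6744/1903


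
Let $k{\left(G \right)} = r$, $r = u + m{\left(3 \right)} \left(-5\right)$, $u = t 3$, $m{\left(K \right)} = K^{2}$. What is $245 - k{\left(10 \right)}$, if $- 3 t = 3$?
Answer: $293$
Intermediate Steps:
$t = -1$ ($t = \left(- \frac{1}{3}\right) 3 = -1$)
$u = -3$ ($u = \left(-1\right) 3 = -3$)
$r = -48$ ($r = -3 + 3^{2} \left(-5\right) = -3 + 9 \left(-5\right) = -3 - 45 = -48$)
$k{\left(G \right)} = -48$
$245 - k{\left(10 \right)} = 245 - -48 = 245 + 48 = 293$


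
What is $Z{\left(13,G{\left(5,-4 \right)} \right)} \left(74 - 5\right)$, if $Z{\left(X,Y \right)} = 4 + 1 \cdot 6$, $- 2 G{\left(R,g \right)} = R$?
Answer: $690$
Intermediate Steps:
$G{\left(R,g \right)} = - \frac{R}{2}$
$Z{\left(X,Y \right)} = 10$ ($Z{\left(X,Y \right)} = 4 + 6 = 10$)
$Z{\left(13,G{\left(5,-4 \right)} \right)} \left(74 - 5\right) = 10 \left(74 - 5\right) = 10 \cdot 69 = 690$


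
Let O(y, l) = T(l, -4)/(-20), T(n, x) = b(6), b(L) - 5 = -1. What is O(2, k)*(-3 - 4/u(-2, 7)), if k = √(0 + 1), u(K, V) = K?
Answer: ⅕ ≈ 0.20000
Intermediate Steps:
b(L) = 4 (b(L) = 5 - 1 = 4)
T(n, x) = 4
k = 1 (k = √1 = 1)
O(y, l) = -⅕ (O(y, l) = 4/(-20) = 4*(-1/20) = -⅕)
O(2, k)*(-3 - 4/u(-2, 7)) = -(-3 - 4/(-2))/5 = -(-3 - 4*(-½))/5 = -(-3 + 2)/5 = -⅕*(-1) = ⅕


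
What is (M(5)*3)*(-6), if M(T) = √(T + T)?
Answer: -18*√10 ≈ -56.921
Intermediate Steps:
M(T) = √2*√T (M(T) = √(2*T) = √2*√T)
(M(5)*3)*(-6) = ((√2*√5)*3)*(-6) = (√10*3)*(-6) = (3*√10)*(-6) = -18*√10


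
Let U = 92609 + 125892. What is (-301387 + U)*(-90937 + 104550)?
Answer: -1128327118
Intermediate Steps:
U = 218501
(-301387 + U)*(-90937 + 104550) = (-301387 + 218501)*(-90937 + 104550) = -82886*13613 = -1128327118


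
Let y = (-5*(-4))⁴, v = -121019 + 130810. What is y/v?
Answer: 160000/9791 ≈ 16.342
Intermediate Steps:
v = 9791
y = 160000 (y = 20⁴ = 160000)
y/v = 160000/9791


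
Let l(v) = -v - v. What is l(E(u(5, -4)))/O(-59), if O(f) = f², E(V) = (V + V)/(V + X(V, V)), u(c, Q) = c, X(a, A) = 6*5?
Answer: -4/24367 ≈ -0.00016416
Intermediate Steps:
X(a, A) = 30
E(V) = 2*V/(30 + V) (E(V) = (V + V)/(V + 30) = (2*V)/(30 + V) = 2*V/(30 + V))
l(v) = -2*v
l(E(u(5, -4)))/O(-59) = (-4*5/(30 + 5))/((-59)²) = -4*5/35/3481 = -4*5/35*(1/3481) = -2*2/7*(1/3481) = -4/7*1/3481 = -4/24367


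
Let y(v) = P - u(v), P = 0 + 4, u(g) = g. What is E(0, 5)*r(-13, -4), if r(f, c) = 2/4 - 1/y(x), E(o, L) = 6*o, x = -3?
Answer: 0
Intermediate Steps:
P = 4
y(v) = 4 - v
r(f, c) = 5/14 (r(f, c) = 2/4 - 1/(4 - 1*(-3)) = 2*(¼) - 1/(4 + 3) = ½ - 1/7 = ½ - 1*⅐ = ½ - ⅐ = 5/14)
E(0, 5)*r(-13, -4) = (6*0)*(5/14) = 0*(5/14) = 0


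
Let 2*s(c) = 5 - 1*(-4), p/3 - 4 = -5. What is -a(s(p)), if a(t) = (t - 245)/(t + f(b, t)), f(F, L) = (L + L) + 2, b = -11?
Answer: 481/31 ≈ 15.516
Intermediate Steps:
p = -3 (p = 12 + 3*(-5) = 12 - 15 = -3)
f(F, L) = 2 + 2*L (f(F, L) = 2*L + 2 = 2 + 2*L)
s(c) = 9/2 (s(c) = (5 - 1*(-4))/2 = (5 + 4)/2 = (½)*9 = 9/2)
a(t) = (-245 + t)/(2 + 3*t) (a(t) = (t - 245)/(t + (2 + 2*t)) = (-245 + t)/(2 + 3*t))
-a(s(p)) = -(-245 + 9/2)/(2 + 3*(9/2)) = -(-481)/((2 + 27/2)*2) = -(-481)/(31/2*2) = -2*(-481)/(31*2) = -1*(-481/31) = 481/31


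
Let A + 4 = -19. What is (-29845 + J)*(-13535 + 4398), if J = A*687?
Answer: 417067502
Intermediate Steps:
A = -23 (A = -4 - 19 = -23)
J = -15801 (J = -23*687 = -15801)
(-29845 + J)*(-13535 + 4398) = (-29845 - 15801)*(-13535 + 4398) = -45646*(-9137) = 417067502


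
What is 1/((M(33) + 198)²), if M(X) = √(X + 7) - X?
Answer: 5453/147804845 - 132*√10/147804845 ≈ 3.4069e-5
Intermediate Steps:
M(X) = √(7 + X) - X
1/((M(33) + 198)²) = 1/(((√(7 + 33) - 1*33) + 198)²) = 1/(((√40 - 33) + 198)²) = 1/(((2*√10 - 33) + 198)²) = 1/(((-33 + 2*√10) + 198)²) = 1/((165 + 2*√10)²) = (165 + 2*√10)⁻²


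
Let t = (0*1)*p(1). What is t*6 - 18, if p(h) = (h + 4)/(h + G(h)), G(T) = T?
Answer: -18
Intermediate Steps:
p(h) = (4 + h)/(2*h) (p(h) = (h + 4)/(h + h) = (4 + h)/((2*h)) = (4 + h)*(1/(2*h)) = (4 + h)/(2*h))
t = 0 (t = (0*1)*((½)*(4 + 1)/1) = 0*((½)*1*5) = 0*(5/2) = 0)
t*6 - 18 = 0*6 - 18 = 0 - 18 = -18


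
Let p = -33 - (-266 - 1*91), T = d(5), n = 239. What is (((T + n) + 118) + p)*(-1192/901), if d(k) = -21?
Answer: -786720/901 ≈ -873.16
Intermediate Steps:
T = -21
p = 324 (p = -33 - (-266 - 91) = -33 - 1*(-357) = -33 + 357 = 324)
(((T + n) + 118) + p)*(-1192/901) = (((-21 + 239) + 118) + 324)*(-1192/901) = ((218 + 118) + 324)*(-1192*1/901) = (336 + 324)*(-1192/901) = 660*(-1192/901) = -786720/901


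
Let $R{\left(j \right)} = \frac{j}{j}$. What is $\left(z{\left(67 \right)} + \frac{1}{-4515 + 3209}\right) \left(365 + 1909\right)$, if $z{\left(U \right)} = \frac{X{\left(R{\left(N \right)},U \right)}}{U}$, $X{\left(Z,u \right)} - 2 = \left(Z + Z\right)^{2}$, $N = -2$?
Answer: $\frac{8833353}{43751} \approx 201.9$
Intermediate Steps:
$R{\left(j \right)} = 1$
$X{\left(Z,u \right)} = 2 + 4 Z^{2}$ ($X{\left(Z,u \right)} = 2 + \left(Z + Z\right)^{2} = 2 + \left(2 Z\right)^{2} = 2 + 4 Z^{2}$)
$z{\left(U \right)} = \frac{6}{U}$ ($z{\left(U \right)} = \frac{2 + 4 \cdot 1^{2}}{U} = \frac{2 + 4 \cdot 1}{U} = \frac{2 + 4}{U} = \frac{6}{U}$)
$\left(z{\left(67 \right)} + \frac{1}{-4515 + 3209}\right) \left(365 + 1909\right) = \left(\frac{6}{67} + \frac{1}{-4515 + 3209}\right) \left(365 + 1909\right) = \left(6 \cdot \frac{1}{67} + \frac{1}{-1306}\right) 2274 = \left(\frac{6}{67} - \frac{1}{1306}\right) 2274 = \frac{7769}{87502} \cdot 2274 = \frac{8833353}{43751}$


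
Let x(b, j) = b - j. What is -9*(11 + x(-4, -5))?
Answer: -108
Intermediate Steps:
-9*(11 + x(-4, -5)) = -9*(11 + (-4 - 1*(-5))) = -9*(11 + (-4 + 5)) = -9*(11 + 1) = -9*12 = -108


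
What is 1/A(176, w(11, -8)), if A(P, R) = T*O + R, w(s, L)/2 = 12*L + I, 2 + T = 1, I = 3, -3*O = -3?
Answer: -1/187 ≈ -0.0053476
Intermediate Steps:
O = 1 (O = -⅓*(-3) = 1)
T = -1 (T = -2 + 1 = -1)
w(s, L) = 6 + 24*L (w(s, L) = 2*(12*L + 3) = 2*(3 + 12*L) = 6 + 24*L)
A(P, R) = -1 + R (A(P, R) = -1*1 + R = -1 + R)
1/A(176, w(11, -8)) = 1/(-1 + (6 + 24*(-8))) = 1/(-1 + (6 - 192)) = 1/(-1 - 186) = 1/(-187) = -1/187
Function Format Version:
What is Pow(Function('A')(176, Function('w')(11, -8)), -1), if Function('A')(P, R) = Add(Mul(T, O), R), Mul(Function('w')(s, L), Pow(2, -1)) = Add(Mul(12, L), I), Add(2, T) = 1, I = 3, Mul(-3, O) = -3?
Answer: Rational(-1, 187) ≈ -0.0053476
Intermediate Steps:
O = 1 (O = Mul(Rational(-1, 3), -3) = 1)
T = -1 (T = Add(-2, 1) = -1)
Function('w')(s, L) = Add(6, Mul(24, L)) (Function('w')(s, L) = Mul(2, Add(Mul(12, L), 3)) = Mul(2, Add(3, Mul(12, L))) = Add(6, Mul(24, L)))
Function('A')(P, R) = Add(-1, R) (Function('A')(P, R) = Add(Mul(-1, 1), R) = Add(-1, R))
Pow(Function('A')(176, Function('w')(11, -8)), -1) = Pow(Add(-1, Add(6, Mul(24, -8))), -1) = Pow(Add(-1, Add(6, -192)), -1) = Pow(Add(-1, -186), -1) = Pow(-187, -1) = Rational(-1, 187)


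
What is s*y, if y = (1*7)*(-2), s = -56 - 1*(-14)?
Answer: 588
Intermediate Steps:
s = -42 (s = -56 + 14 = -42)
y = -14 (y = 7*(-2) = -14)
s*y = -42*(-14) = 588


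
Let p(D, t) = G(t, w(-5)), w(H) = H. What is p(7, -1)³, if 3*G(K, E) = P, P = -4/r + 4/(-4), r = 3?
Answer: -343/729 ≈ -0.47051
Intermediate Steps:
P = -7/3 (P = -4/3 + 4/(-4) = -4*⅓ + 4*(-¼) = -4/3 - 1 = -7/3 ≈ -2.3333)
G(K, E) = -7/9 (G(K, E) = (⅓)*(-7/3) = -7/9)
p(D, t) = -7/9
p(7, -1)³ = (-7/9)³ = -343/729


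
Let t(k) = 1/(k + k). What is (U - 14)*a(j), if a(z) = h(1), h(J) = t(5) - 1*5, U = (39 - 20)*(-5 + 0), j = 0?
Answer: 5341/10 ≈ 534.10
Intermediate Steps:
t(k) = 1/(2*k)
U = -95 (U = 19*(-5) = -95)
h(J) = -49/10 (h(J) = (½)/5 - 1*5 = (½)*(⅕) - 5 = ⅒ - 5 = -49/10)
a(z) = -49/10
(U - 14)*a(j) = (-95 - 14)*(-49/10) = -109*(-49/10) = 5341/10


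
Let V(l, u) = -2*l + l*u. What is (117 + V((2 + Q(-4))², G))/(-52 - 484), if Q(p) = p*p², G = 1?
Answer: 3727/536 ≈ 6.9534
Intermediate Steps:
Q(p) = p³
(117 + V((2 + Q(-4))², G))/(-52 - 484) = (117 + (2 + (-4)³)²*(-2 + 1))/(-52 - 484) = (117 + (2 - 64)²*(-1))/(-536) = (117 + (-62)²*(-1))*(-1/536) = (117 + 3844*(-1))*(-1/536) = (117 - 3844)*(-1/536) = -3727*(-1/536) = 3727/536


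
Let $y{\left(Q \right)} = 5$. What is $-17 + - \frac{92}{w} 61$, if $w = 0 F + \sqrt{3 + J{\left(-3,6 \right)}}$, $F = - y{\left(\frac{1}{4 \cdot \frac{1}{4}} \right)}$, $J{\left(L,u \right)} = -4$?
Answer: $-17 + 5612 i \approx -17.0 + 5612.0 i$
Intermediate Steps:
$F = -5$ ($F = \left(-1\right) 5 = -5$)
$w = i$ ($w = 0 \left(-5\right) + \sqrt{3 - 4} = 0 + \sqrt{-1} = 0 + i = i \approx 1.0 i$)
$-17 + - \frac{92}{w} 61 = -17 + - \frac{92}{i} 61 = -17 + - 92 \left(- i\right) 61 = -17 + 92 i 61 = -17 + 5612 i$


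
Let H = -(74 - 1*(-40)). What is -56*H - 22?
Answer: 6362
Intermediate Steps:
H = -114 (H = -(74 + 40) = -1*114 = -114)
-56*H - 22 = -56*(-114) - 22 = 6384 - 22 = 6362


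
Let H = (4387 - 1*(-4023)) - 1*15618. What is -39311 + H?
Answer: -46519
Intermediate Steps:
H = -7208 (H = (4387 + 4023) - 15618 = 8410 - 15618 = -7208)
-39311 + H = -39311 - 7208 = -46519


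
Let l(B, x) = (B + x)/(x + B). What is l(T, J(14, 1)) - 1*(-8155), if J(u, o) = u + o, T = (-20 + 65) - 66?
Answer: 8156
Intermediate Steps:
T = -21 (T = 45 - 66 = -21)
J(u, o) = o + u
l(B, x) = 1 (l(B, x) = (B + x)/(B + x) = 1)
l(T, J(14, 1)) - 1*(-8155) = 1 - 1*(-8155) = 1 + 8155 = 8156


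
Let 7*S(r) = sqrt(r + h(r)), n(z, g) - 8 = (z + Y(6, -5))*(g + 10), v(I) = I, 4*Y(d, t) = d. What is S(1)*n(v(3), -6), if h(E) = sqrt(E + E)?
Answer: 26*sqrt(1 + sqrt(2))/7 ≈ 5.7712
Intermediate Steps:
h(E) = sqrt(2)*sqrt(E) (h(E) = sqrt(2*E) = sqrt(2)*sqrt(E))
Y(d, t) = d/4
n(z, g) = 8 + (10 + g)*(3/2 + z) (n(z, g) = 8 + (z + (1/4)*6)*(g + 10) = 8 + (z + 3/2)*(10 + g) = 8 + (3/2 + z)*(10 + g) = 8 + (10 + g)*(3/2 + z))
S(r) = sqrt(r + sqrt(2)*sqrt(r))/7
S(1)*n(v(3), -6) = (sqrt(1 + sqrt(2)*sqrt(1))/7)*(23 + 10*3 + (3/2)*(-6) - 6*3) = (sqrt(1 + sqrt(2)*1)/7)*(23 + 30 - 9 - 18) = (sqrt(1 + sqrt(2))/7)*26 = 26*sqrt(1 + sqrt(2))/7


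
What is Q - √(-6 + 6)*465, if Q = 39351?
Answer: 39351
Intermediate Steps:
Q - √(-6 + 6)*465 = 39351 - √(-6 + 6)*465 = 39351 - √0*465 = 39351 - 0*465 = 39351 - 1*0 = 39351 + 0 = 39351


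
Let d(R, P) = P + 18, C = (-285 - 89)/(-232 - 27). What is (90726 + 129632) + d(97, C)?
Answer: 57077758/259 ≈ 2.2038e+5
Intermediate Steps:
C = 374/259 (C = -374/(-259) = -374*(-1/259) = 374/259 ≈ 1.4440)
d(R, P) = 18 + P
(90726 + 129632) + d(97, C) = (90726 + 129632) + (18 + 374/259) = 220358 + 5036/259 = 57077758/259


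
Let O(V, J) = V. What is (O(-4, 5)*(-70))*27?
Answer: 7560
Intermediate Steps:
(O(-4, 5)*(-70))*27 = -4*(-70)*27 = 280*27 = 7560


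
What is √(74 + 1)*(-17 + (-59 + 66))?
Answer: -50*√3 ≈ -86.603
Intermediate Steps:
√(74 + 1)*(-17 + (-59 + 66)) = √75*(-17 + 7) = (5*√3)*(-10) = -50*√3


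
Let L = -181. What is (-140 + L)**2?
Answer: 103041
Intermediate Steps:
(-140 + L)**2 = (-140 - 181)**2 = (-321)**2 = 103041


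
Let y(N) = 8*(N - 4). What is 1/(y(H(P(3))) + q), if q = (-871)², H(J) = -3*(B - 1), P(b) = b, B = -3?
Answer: 1/758705 ≈ 1.3180e-6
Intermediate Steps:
H(J) = 12 (H(J) = -3*(-3 - 1) = -3*(-4) = 12)
q = 758641
y(N) = -32 + 8*N (y(N) = 8*(-4 + N) = -32 + 8*N)
1/(y(H(P(3))) + q) = 1/((-32 + 8*12) + 758641) = 1/((-32 + 96) + 758641) = 1/(64 + 758641) = 1/758705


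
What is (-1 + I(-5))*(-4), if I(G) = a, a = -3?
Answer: 16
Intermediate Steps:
I(G) = -3
(-1 + I(-5))*(-4) = (-1 - 3)*(-4) = -4*(-4) = 16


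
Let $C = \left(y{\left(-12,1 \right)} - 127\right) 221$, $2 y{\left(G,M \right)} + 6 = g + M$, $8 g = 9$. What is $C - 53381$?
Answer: $- \frac{1310019}{16} \approx -81876.0$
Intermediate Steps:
$g = \frac{9}{8}$ ($g = \frac{1}{8} \cdot 9 = \frac{9}{8} \approx 1.125$)
$y{\left(G,M \right)} = - \frac{39}{16} + \frac{M}{2}$ ($y{\left(G,M \right)} = -3 + \frac{\frac{9}{8} + M}{2} = -3 + \left(\frac{9}{16} + \frac{M}{2}\right) = - \frac{39}{16} + \frac{M}{2}$)
$C = - \frac{455923}{16}$ ($C = \left(\left(- \frac{39}{16} + \frac{1}{2} \cdot 1\right) - 127\right) 221 = \left(\left(- \frac{39}{16} + \frac{1}{2}\right) - 127\right) 221 = \left(- \frac{31}{16} - 127\right) 221 = \left(- \frac{2063}{16}\right) 221 = - \frac{455923}{16} \approx -28495.0$)
$C - 53381 = - \frac{455923}{16} - 53381 = - \frac{1310019}{16}$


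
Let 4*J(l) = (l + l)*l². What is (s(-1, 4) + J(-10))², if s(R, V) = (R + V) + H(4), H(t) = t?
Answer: 243049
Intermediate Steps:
s(R, V) = 4 + R + V (s(R, V) = (R + V) + 4 = 4 + R + V)
J(l) = l³/2 (J(l) = ((l + l)*l²)/4 = ((2*l)*l²)/4 = (2*l³)/4 = l³/2)
(s(-1, 4) + J(-10))² = ((4 - 1 + 4) + (½)*(-10)³)² = (7 + (½)*(-1000))² = (7 - 500)² = (-493)² = 243049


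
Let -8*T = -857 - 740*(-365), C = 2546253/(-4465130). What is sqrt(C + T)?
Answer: I*sqrt(2684046275614584910)/8930260 ≈ 183.46*I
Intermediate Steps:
C = -2546253/4465130 (C = 2546253*(-1/4465130) = -2546253/4465130 ≈ -0.57025)
T = -269243/8 (T = -(-857 - 740*(-365))/8 = -(-857 + 270100)/8 = -1/8*269243 = -269243/8 ≈ -33655.)
sqrt(C + T) = sqrt(-2546253/4465130 - 269243/8) = sqrt(-601112683307/17860520) = I*sqrt(2684046275614584910)/8930260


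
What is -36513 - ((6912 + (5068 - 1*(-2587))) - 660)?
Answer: -50420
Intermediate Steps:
-36513 - ((6912 + (5068 - 1*(-2587))) - 660) = -36513 - ((6912 + (5068 + 2587)) - 660) = -36513 - ((6912 + 7655) - 660) = -36513 - (14567 - 660) = -36513 - 1*13907 = -36513 - 13907 = -50420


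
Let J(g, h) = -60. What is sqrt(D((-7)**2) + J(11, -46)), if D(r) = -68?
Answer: 8*I*sqrt(2) ≈ 11.314*I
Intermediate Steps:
sqrt(D((-7)**2) + J(11, -46)) = sqrt(-68 - 60) = sqrt(-128) = 8*I*sqrt(2)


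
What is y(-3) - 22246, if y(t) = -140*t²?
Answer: -23506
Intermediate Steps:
y(-3) - 22246 = -140*(-3)² - 22246 = -140*9 - 22246 = -1260 - 22246 = -23506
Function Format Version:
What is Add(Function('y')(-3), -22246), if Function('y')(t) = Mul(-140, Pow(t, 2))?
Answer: -23506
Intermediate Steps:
Add(Function('y')(-3), -22246) = Add(Mul(-140, Pow(-3, 2)), -22246) = Add(Mul(-140, 9), -22246) = Add(-1260, -22246) = -23506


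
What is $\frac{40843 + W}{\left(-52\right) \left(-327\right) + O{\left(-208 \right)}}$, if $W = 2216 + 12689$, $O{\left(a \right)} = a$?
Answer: $\frac{13937}{4199} \approx 3.3191$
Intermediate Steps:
$W = 14905$
$\frac{40843 + W}{\left(-52\right) \left(-327\right) + O{\left(-208 \right)}} = \frac{40843 + 14905}{\left(-52\right) \left(-327\right) - 208} = \frac{55748}{17004 - 208} = \frac{55748}{16796} = 55748 \cdot \frac{1}{16796} = \frac{13937}{4199}$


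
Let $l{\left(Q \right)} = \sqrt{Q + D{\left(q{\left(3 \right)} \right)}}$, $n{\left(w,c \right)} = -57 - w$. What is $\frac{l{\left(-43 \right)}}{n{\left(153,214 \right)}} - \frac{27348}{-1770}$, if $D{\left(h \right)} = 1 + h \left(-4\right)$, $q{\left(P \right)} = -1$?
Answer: $\frac{4558}{295} - \frac{i \sqrt{38}}{210} \approx 15.451 - 0.029354 i$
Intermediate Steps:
$D{\left(h \right)} = 1 - 4 h$
$l{\left(Q \right)} = \sqrt{5 + Q}$ ($l{\left(Q \right)} = \sqrt{Q + \left(1 - -4\right)} = \sqrt{Q + \left(1 + 4\right)} = \sqrt{Q + 5} = \sqrt{5 + Q}$)
$\frac{l{\left(-43 \right)}}{n{\left(153,214 \right)}} - \frac{27348}{-1770} = \frac{\sqrt{5 - 43}}{-57 - 153} - \frac{27348}{-1770} = \frac{\sqrt{-38}}{-57 - 153} - - \frac{4558}{295} = \frac{i \sqrt{38}}{-210} + \frac{4558}{295} = i \sqrt{38} \left(- \frac{1}{210}\right) + \frac{4558}{295} = - \frac{i \sqrt{38}}{210} + \frac{4558}{295} = \frac{4558}{295} - \frac{i \sqrt{38}}{210}$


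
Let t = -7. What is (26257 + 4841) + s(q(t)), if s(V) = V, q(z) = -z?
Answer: 31105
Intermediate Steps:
(26257 + 4841) + s(q(t)) = (26257 + 4841) - 1*(-7) = 31098 + 7 = 31105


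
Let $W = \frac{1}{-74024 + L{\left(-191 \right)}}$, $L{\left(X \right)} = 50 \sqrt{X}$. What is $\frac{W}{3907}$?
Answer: $- \frac{18506}{5352619376733} - \frac{25 i \sqrt{191}}{10705238753466} \approx -3.4574 \cdot 10^{-9} - 3.2275 \cdot 10^{-11} i$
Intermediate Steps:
$W = \frac{1}{-74024 + 50 i \sqrt{191}}$ ($W = \frac{1}{-74024 + 50 \sqrt{-191}} = \frac{1}{-74024 + 50 i \sqrt{191}} \approx -1.3508 \cdot 10^{-5} - 1.261 \cdot 10^{-7} i$)
$\frac{W}{3907} = \frac{- \frac{18506}{1370007519} - \frac{25 i \sqrt{191}}{2740015038}}{3907} = \left(- \frac{18506}{1370007519} - \frac{25 i \sqrt{191}}{2740015038}\right) \frac{1}{3907} = - \frac{18506}{5352619376733} - \frac{25 i \sqrt{191}}{10705238753466}$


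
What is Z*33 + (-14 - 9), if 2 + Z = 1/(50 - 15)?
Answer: -3082/35 ≈ -88.057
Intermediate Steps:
Z = -69/35 (Z = -2 + 1/(50 - 15) = -2 + 1/35 = -69/35 ≈ -1.9714)
Z*33 + (-14 - 9) = -69/35*33 + (-14 - 9) = -2277/35 - 23 = -3082/35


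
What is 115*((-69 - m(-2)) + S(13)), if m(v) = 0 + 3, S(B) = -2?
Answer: -8510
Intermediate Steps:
m(v) = 3
115*((-69 - m(-2)) + S(13)) = 115*((-69 - 1*3) - 2) = 115*((-69 - 3) - 2) = 115*(-72 - 2) = 115*(-74) = -8510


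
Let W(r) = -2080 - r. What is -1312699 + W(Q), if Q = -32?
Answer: -1314747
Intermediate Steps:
-1312699 + W(Q) = -1312699 + (-2080 - 1*(-32)) = -1312699 + (-2080 + 32) = -1312699 - 2048 = -1314747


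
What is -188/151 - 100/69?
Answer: -28072/10419 ≈ -2.6943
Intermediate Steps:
-188/151 - 100/69 = -28072/10419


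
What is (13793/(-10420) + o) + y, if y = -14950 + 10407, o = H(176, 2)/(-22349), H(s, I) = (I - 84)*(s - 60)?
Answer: -1058167447657/232876580 ≈ -4543.9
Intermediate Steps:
H(s, I) = (-84 + I)*(-60 + s)
o = 9512/22349 (o = (5040 - 84*176 - 60*2 + 2*176)/(-22349) = (5040 - 14784 - 120 + 352)*(-1/22349) = -9512*(-1/22349) = 9512/22349 ≈ 0.42561)
y = -4543
(13793/(-10420) + o) + y = (13793/(-10420) + 9512/22349) - 4543 = (13793*(-1/10420) + 9512/22349) - 4543 = (-13793/10420 + 9512/22349) - 4543 = -209144717/232876580 - 4543 = -1058167447657/232876580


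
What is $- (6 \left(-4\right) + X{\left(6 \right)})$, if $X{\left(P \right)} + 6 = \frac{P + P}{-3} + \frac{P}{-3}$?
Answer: $36$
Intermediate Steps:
$X{\left(P \right)} = -6 - P$ ($X{\left(P \right)} = -6 + \left(\frac{P + P}{-3} + \frac{P}{-3}\right) = -6 + \left(2 P \left(- \frac{1}{3}\right) + P \left(- \frac{1}{3}\right)\right) = -6 - P$)
$- (6 \left(-4\right) + X{\left(6 \right)}) = - (6 \left(-4\right) - 12) = - (-24 - 12) = \left(-1\right) \left(-36\right) = 36$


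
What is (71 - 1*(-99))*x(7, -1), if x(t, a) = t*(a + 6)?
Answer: 5950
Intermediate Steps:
x(t, a) = t*(6 + a)
(71 - 1*(-99))*x(7, -1) = (71 - 1*(-99))*(7*(6 - 1)) = (71 + 99)*(7*5) = 170*35 = 5950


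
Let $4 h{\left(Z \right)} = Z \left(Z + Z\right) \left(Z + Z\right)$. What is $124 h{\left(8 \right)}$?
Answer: $63488$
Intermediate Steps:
$h{\left(Z \right)} = Z^{3}$ ($h{\left(Z \right)} = \frac{Z \left(Z + Z\right) \left(Z + Z\right)}{4} = \frac{Z 2 Z 2 Z}{4} = \frac{Z 4 Z^{2}}{4} = \frac{4 Z^{3}}{4} = Z^{3}$)
$124 h{\left(8 \right)} = 124 \cdot 8^{3} = 124 \cdot 512 = 63488$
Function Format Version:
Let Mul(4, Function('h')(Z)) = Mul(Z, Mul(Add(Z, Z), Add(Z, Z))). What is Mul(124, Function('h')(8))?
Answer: 63488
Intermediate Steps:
Function('h')(Z) = Pow(Z, 3) (Function('h')(Z) = Mul(Rational(1, 4), Mul(Z, Mul(Add(Z, Z), Add(Z, Z)))) = Mul(Rational(1, 4), Mul(Z, Mul(Mul(2, Z), Mul(2, Z)))) = Mul(Rational(1, 4), Mul(Z, Mul(4, Pow(Z, 2)))) = Mul(Rational(1, 4), Mul(4, Pow(Z, 3))) = Pow(Z, 3))
Mul(124, Function('h')(8)) = Mul(124, Pow(8, 3)) = Mul(124, 512) = 63488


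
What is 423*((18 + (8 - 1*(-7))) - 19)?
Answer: 5922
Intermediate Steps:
423*((18 + (8 - 1*(-7))) - 19) = 423*((18 + (8 + 7)) - 19) = 423*((18 + 15) - 19) = 423*(33 - 19) = 423*14 = 5922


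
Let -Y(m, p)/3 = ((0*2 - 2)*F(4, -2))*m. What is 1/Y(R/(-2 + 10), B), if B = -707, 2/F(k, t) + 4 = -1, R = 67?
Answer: -10/201 ≈ -0.049751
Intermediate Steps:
F(k, t) = -⅖ (F(k, t) = 2/(-4 - 1) = 2/(-5) = 2*(-⅕) = -⅖)
Y(m, p) = -12*m/5 (Y(m, p) = -3*(0*2 - 2)*(-⅖)*m = -3*(0 - 2)*(-⅖)*m = -3*(-2*(-⅖))*m = -12*m/5)
1/Y(R/(-2 + 10), B) = 1/(-12*67/(5*(-2 + 10))) = 1/(-12*67/(5*8)) = 1/(-3*67/10) = 1/(-12/5*67/8) = 1/(-201/10) = -10/201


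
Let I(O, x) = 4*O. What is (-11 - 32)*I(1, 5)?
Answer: -172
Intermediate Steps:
(-11 - 32)*I(1, 5) = (-11 - 32)*(4*1) = -43*4 = -172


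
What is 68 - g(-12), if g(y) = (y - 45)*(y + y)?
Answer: -1300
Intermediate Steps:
g(y) = 2*y*(-45 + y) (g(y) = (-45 + y)*(2*y) = 2*y*(-45 + y))
68 - g(-12) = 68 - 2*(-12)*(-45 - 12) = 68 - 2*(-12)*(-57) = 68 - 1*1368 = 68 - 1368 = -1300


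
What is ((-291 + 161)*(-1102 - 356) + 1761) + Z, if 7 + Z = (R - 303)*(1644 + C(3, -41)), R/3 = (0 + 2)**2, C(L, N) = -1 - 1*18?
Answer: -281581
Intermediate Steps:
C(L, N) = -19 (C(L, N) = -1 - 18 = -19)
R = 12 (R = 3*(0 + 2)**2 = 3*2**2 = 3*4 = 12)
Z = -472882 (Z = -7 + (12 - 303)*(1644 - 19) = -7 - 291*1625 = -7 - 472875 = -472882)
((-291 + 161)*(-1102 - 356) + 1761) + Z = ((-291 + 161)*(-1102 - 356) + 1761) - 472882 = (-130*(-1458) + 1761) - 472882 = (189540 + 1761) - 472882 = 191301 - 472882 = -281581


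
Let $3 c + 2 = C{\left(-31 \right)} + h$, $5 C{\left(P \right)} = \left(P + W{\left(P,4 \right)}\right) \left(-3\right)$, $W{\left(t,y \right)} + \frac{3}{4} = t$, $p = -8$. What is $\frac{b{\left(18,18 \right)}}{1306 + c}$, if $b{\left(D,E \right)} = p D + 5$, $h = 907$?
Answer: $- \frac{8340}{97213} \approx -0.085791$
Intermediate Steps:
$b{\left(D,E \right)} = 5 - 8 D$ ($b{\left(D,E \right)} = - 8 D + 5 = 5 - 8 D$)
$W{\left(t,y \right)} = - \frac{3}{4} + t$
$C{\left(P \right)} = \frac{9}{20} - \frac{6 P}{5}$ ($C{\left(P \right)} = \frac{\left(P + \left(- \frac{3}{4} + P\right)\right) \left(-3\right)}{5} = \frac{\left(- \frac{3}{4} + 2 P\right) \left(-3\right)}{5} = \frac{\frac{9}{4} - 6 P}{5} = \frac{9}{20} - \frac{6 P}{5}$)
$c = \frac{18853}{60}$ ($c = - \frac{2}{3} + \frac{\left(\frac{9}{20} - - \frac{186}{5}\right) + 907}{3} = - \frac{2}{3} + \frac{\left(\frac{9}{20} + \frac{186}{5}\right) + 907}{3} = - \frac{2}{3} + \frac{\frac{753}{20} + 907}{3} = - \frac{2}{3} + \frac{1}{3} \cdot \frac{18893}{20} = - \frac{2}{3} + \frac{18893}{60} = \frac{18853}{60} \approx 314.22$)
$\frac{b{\left(18,18 \right)}}{1306 + c} = \frac{5 - 144}{1306 + \frac{18853}{60}} = \frac{5 - 144}{\frac{97213}{60}} = \left(-139\right) \frac{60}{97213} = - \frac{8340}{97213}$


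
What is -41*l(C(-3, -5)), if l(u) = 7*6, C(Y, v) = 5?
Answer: -1722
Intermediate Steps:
l(u) = 42
-41*l(C(-3, -5)) = -41*42 = -1722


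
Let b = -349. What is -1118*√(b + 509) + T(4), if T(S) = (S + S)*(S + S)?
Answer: 64 - 4472*√10 ≈ -14078.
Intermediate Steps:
T(S) = 4*S² (T(S) = (2*S)*(2*S) = 4*S²)
-1118*√(b + 509) + T(4) = -1118*√(-349 + 509) + 4*4² = -4472*√10 + 4*16 = -4472*√10 + 64 = 64 - 4472*√10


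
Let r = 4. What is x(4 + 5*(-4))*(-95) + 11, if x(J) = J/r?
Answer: 391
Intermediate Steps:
x(J) = J/4
x(4 + 5*(-4))*(-95) + 11 = ((4 + 5*(-4))/4)*(-95) + 11 = ((4 - 20)/4)*(-95) + 11 = ((¼)*(-16))*(-95) + 11 = -4*(-95) + 11 = 380 + 11 = 391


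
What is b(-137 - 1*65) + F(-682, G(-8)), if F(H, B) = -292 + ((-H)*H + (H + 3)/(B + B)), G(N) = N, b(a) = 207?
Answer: -7442665/16 ≈ -4.6517e+5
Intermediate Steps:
F(H, B) = -292 - H**2 + (3 + H)/(2*B) (F(H, B) = -292 + (-H**2 + (3 + H)/((2*B))) = -292 + (-H**2 + (3 + H)*(1/(2*B))) = -292 + (-H**2 + (3 + H)/(2*B)) = -292 - H**2 + (3 + H)/(2*B))
b(-137 - 1*65) + F(-682, G(-8)) = 207 + (1/2)*(3 - 682 - 2*(-8)*(292 + (-682)**2))/(-8) = 207 + (1/2)*(-1/8)*(3 - 682 - 2*(-8)*(292 + 465124)) = 207 + (1/2)*(-1/8)*(3 - 682 - 2*(-8)*465416) = 207 + (1/2)*(-1/8)*(3 - 682 + 7446656) = 207 + (1/2)*(-1/8)*7445977 = 207 - 7445977/16 = -7442665/16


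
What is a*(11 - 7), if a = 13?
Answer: 52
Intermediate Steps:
a*(11 - 7) = 13*(11 - 7) = 13*4 = 52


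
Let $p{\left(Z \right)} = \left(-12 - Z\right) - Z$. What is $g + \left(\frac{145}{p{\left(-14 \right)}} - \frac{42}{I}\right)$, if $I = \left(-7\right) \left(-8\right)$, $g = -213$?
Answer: $- \frac{3275}{16} \approx -204.69$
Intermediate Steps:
$p{\left(Z \right)} = -12 - 2 Z$
$I = 56$
$g + \left(\frac{145}{p{\left(-14 \right)}} - \frac{42}{I}\right) = -213 + \left(\frac{145}{-12 - -28} - \frac{42}{56}\right) = -213 + \left(\frac{145}{-12 + 28} - \frac{3}{4}\right) = -213 - \left(\frac{3}{4} - \frac{145}{16}\right) = -213 + \left(145 \cdot \frac{1}{16} - \frac{3}{4}\right) = -213 + \left(\frac{145}{16} - \frac{3}{4}\right) = -213 + \frac{133}{16} = - \frac{3275}{16}$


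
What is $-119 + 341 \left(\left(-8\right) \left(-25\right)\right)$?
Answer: $68081$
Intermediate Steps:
$-119 + 341 \left(\left(-8\right) \left(-25\right)\right) = -119 + 341 \cdot 200 = -119 + 68200 = 68081$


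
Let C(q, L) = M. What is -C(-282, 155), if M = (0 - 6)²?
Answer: -36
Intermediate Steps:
M = 36 (M = (-6)² = 36)
C(q, L) = 36
-C(-282, 155) = -1*36 = -36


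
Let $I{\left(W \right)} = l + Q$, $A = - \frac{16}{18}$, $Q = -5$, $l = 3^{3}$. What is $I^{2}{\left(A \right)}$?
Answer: $484$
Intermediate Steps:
$l = 27$
$A = - \frac{8}{9}$ ($A = \left(-16\right) \frac{1}{18} = - \frac{8}{9} \approx -0.88889$)
$I{\left(W \right)} = 22$ ($I{\left(W \right)} = 27 - 5 = 22$)
$I^{2}{\left(A \right)} = 22^{2} = 484$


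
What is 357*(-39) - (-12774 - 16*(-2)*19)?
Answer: -1757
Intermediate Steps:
357*(-39) - (-12774 - 16*(-2)*19) = -13923 - (-12774 - (-32)*19) = -13923 - (-12774 - 1*(-608)) = -13923 - (-12774 + 608) = -13923 - 1*(-12166) = -13923 + 12166 = -1757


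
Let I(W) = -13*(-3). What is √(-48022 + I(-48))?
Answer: I*√47983 ≈ 219.05*I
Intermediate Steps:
I(W) = 39
√(-48022 + I(-48)) = √(-48022 + 39) = √(-47983) = I*√47983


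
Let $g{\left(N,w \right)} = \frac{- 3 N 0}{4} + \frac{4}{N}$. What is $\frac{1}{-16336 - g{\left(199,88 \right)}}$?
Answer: $- \frac{199}{3250868} \approx -6.1214 \cdot 10^{-5}$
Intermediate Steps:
$g{\left(N,w \right)} = \frac{4}{N}$ ($g{\left(N,w \right)} = 0 \cdot \frac{1}{4} + \frac{4}{N} = 0 + \frac{4}{N} = \frac{4}{N}$)
$\frac{1}{-16336 - g{\left(199,88 \right)}} = \frac{1}{-16336 - \frac{4}{199}} = \frac{1}{- \frac{3250868}{199}} = - \frac{199}{3250868}$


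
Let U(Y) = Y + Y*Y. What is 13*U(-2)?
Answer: 26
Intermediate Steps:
U(Y) = Y + Y²
13*U(-2) = 13*(-2*(1 - 2)) = 13*(-2*(-1)) = 13*2 = 26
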